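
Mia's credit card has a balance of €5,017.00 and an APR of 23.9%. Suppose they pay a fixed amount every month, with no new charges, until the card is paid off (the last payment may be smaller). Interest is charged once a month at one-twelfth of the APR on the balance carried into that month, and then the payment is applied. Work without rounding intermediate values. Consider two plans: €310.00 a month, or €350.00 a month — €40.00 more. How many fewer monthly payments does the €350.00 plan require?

Monthly rate r = 23.9%/12 = 1.99167% = 0.0199167.
At €310.00/mo: n = ⌈−ln(1 − rB₀/P)/ln(1+r)⌉ = 20 payments (last €226.89); total interest = total paid − €5,017.00 = €1,099.89.
At €350.00/mo: 18 payments (last €16.20); total interest €949.20.
Payments saved = 20 − 18 = 2.

2 fewer payments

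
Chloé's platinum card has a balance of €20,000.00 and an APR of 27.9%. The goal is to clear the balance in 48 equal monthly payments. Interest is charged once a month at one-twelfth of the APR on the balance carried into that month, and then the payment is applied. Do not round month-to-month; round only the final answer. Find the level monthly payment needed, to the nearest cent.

€695.90

Monthly rate r = 27.9%/12 = 2.325% = 0.02325.
Level-payment amortization: P = B₀·r / (1 − (1+r)^(−n)) = 20000.00·0.02325 / (1 − 1.02325^(−48)).
Denominator 1 − (1+r)^(−48) = 0.668200413.
P = 465 / 0.668200413 ≈ 695.90.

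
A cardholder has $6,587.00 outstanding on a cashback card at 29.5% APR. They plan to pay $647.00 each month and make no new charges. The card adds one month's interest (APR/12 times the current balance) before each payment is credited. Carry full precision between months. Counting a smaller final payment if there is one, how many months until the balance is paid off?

12 months

Monthly rate r = 29.5%/12 = 2.45833% = 0.0245833.
Recurrence: B ← B·(1+r) − $647.00.
Month 1: interest $161.93; balance after payment $6,101.93.
Month 2: interest $150.01; balance after payment $5,604.94.
Closed form: n = −ln(1 − rB₀/P)/ln(1+r) = −ln(0.74972)/ln(1.02458) ≈ 11.861, so the balance reaches zero during payment 12.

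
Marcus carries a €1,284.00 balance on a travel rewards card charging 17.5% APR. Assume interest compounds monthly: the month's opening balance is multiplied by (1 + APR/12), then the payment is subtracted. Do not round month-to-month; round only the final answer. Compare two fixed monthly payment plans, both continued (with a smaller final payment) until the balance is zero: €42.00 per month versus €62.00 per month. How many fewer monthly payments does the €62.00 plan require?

Monthly rate r = 17.5%/12 = 1.45833% = 0.0145833.
At €42.00/mo: n = ⌈−ln(1 − rB₀/P)/ln(1+r)⌉ = 41 payments (last €32.45); total interest = total paid − €1,284.00 = €428.45.
At €62.00/mo: 25 payments (last €51.82); total interest €255.82.
Payments saved = 41 − 25 = 16.

16 fewer payments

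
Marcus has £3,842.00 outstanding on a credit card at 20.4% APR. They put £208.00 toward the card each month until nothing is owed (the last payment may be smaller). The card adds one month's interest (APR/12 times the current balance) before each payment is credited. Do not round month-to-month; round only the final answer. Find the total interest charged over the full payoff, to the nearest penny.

Monthly rate r = 20.4%/12 = 1.7% = 0.017.
Payoff takes n = ⌈−ln(1 − rB₀/P)/ln(1+r)⌉ = ⌈22.358⌉ = 23 payments; the last is £74.87.
Total paid = 22·£208.00 + £74.87 = £4,650.87.
Total interest = total paid − principal = £4,650.87 − £3,842.00 = £808.87.

£808.87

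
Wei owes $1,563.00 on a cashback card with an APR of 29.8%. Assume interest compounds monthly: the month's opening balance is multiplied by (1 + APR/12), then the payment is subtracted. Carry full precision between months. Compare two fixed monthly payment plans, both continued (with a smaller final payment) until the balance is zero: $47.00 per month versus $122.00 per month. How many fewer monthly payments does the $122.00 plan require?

56 fewer payments

Monthly rate r = 29.8%/12 = 2.48333% = 0.0248333.
At $47.00/mo: n = ⌈−ln(1 − rB₀/P)/ln(1+r)⌉ = 72 payments (last $11.90); total interest = total paid − $1,563.00 = $1,785.90.
At $122.00/mo: 16 payments (last $74.95); total interest $341.95.
Payments saved = 72 − 16 = 56.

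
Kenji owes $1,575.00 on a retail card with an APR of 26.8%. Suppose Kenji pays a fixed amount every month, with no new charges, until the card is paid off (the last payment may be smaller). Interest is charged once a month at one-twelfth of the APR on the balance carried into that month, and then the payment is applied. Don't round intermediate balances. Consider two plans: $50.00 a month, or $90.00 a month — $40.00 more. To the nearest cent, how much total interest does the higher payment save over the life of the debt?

Monthly rate r = 26.8%/12 = 2.23333% = 0.0223333.
At $50.00/mo: n = ⌈−ln(1 − rB₀/P)/ln(1+r)⌉ = 56 payments (last $2.04); total interest = total paid − $1,575.00 = $1,177.04.
At $90.00/mo: 23 payments (last $39.92); total interest $444.92.
Interest saved = $1,177.04 − $444.92 = $732.12.

$732.12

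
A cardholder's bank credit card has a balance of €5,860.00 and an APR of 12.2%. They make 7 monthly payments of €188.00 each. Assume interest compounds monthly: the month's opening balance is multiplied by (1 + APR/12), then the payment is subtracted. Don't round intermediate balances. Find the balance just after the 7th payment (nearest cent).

Monthly rate r = 12.2%/12 = 1.01667% = 0.0101667.
Each month: B ← B·(1+r) − €188.00.
Month 1: interest €59.58; balance after payment €5,731.58.
Month 2: interest €58.27; balance after payment €5,601.85.
Month 3: interest €56.95; balance after payment €5,470.80.
Month 4: interest €55.62; balance after payment €5,338.42.
Month 5: interest €54.27; balance after payment €5,204.69.
Month 6: interest €52.91; balance after payment €5,069.61.
Month 7: interest €51.54; balance after payment €4,933.15.

€4,933.15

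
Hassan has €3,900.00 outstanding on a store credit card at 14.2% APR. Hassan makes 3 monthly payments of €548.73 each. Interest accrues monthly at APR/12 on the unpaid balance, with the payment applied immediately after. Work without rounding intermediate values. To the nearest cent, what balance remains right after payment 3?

Monthly rate r = 14.2%/12 = 1.18333% = 0.0118333.
Each month: B ← B·(1+r) − €548.73.
Month 1: interest €46.15; balance after payment €3,397.42.
Month 2: interest €40.20; balance after payment €2,888.89.
Month 3: interest €34.19; balance after payment €2,374.35.

€2,374.35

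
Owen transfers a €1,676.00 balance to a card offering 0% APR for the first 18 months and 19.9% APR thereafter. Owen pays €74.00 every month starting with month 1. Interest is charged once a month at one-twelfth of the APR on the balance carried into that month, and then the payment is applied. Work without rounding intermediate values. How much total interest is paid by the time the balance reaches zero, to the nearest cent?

€17.01

Promo months 1–18 at r₀ = 0%/12 = 0; months 19+ at r₁ = 19.9%/12 = 0.0165833.
After month 18 (no interest yet): B = €1,676.00 − 18·€74.00 = €344.00.
Then at r₁ with €74.00/mo: n₂ = −ln(1 − r₁·B/P)/ln(1+r₁) ≈ 4.88 → 5 more payments.
Total paid = 22·€74.00 + €65.01 = €1,693.01; interest = €1,693.01 − €1,676.00 = €17.01.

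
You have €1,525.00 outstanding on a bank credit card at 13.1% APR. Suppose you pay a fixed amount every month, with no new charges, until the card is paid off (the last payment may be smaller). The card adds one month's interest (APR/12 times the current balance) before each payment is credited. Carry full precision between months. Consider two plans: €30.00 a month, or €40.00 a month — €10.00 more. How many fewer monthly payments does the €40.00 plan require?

Monthly rate r = 13.1%/12 = 1.09167% = 0.0109167.
At €30.00/mo: n = ⌈−ln(1 − rB₀/P)/ln(1+r)⌉ = 75 payments (last €16.81); total interest = total paid − €1,525.00 = €711.81.
At €40.00/mo: 50 payments (last €22.80); total interest €457.80.
Payments saved = 75 − 50 = 25.

25 fewer payments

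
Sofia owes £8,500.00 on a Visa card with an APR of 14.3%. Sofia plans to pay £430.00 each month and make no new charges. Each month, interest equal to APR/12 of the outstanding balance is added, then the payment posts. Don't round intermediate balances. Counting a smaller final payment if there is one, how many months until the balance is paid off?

Monthly rate r = 14.3%/12 = 1.19167% = 0.0119167.
Recurrence: B ← B·(1+r) − £430.00.
Month 1: interest £101.29; balance after payment £8,171.29.
Month 2: interest £97.37; balance after payment £7,838.67.
Closed form: n = −ln(1 − rB₀/P)/ln(1+r) = −ln(0.76444)/ln(1.01192) ≈ 22.675, so the balance reaches zero during payment 23.

23 months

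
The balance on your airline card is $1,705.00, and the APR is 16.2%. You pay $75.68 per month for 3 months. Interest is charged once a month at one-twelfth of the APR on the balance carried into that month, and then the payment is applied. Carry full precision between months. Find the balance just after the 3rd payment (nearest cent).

Monthly rate r = 16.2%/12 = 1.35% = 0.0135.
Each month: B ← B·(1+r) − $75.68.
Month 1: interest $23.02; balance after payment $1,652.34.
Month 2: interest $22.31; balance after payment $1,598.96.
Month 3: interest $21.59; balance after payment $1,544.87.

$1,544.87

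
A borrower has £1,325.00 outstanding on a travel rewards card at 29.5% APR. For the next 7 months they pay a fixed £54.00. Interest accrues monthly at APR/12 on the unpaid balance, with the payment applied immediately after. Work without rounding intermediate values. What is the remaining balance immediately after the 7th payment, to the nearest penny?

£1,163.48

Monthly rate r = 29.5%/12 = 2.45833% = 0.0245833.
Each month: B ← B·(1+r) − £54.00.
Month 1: interest £32.57; balance after payment £1,303.57.
Month 2: interest £32.05; balance after payment £1,281.62.
Month 3: interest £31.51; balance after payment £1,259.13.
Month 4: interest £30.95; balance after payment £1,236.08.
Month 5: interest £30.39; balance after payment £1,212.47.
Month 6: interest £29.81; balance after payment £1,188.27.
Month 7: interest £29.21; balance after payment £1,163.48.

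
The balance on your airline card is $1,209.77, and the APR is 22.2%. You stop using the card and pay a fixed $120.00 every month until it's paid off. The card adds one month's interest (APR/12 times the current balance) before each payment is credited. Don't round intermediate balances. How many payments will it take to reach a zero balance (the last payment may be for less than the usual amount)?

12 months

Monthly rate r = 22.2%/12 = 1.85% = 0.0185.
Recurrence: B ← B·(1+r) − $120.00.
Month 1: interest $22.38; balance after payment $1,112.15.
Month 2: interest $20.57; balance after payment $1,012.73.
Closed form: n = −ln(1 − rB₀/P)/ln(1+r) = −ln(0.81349)/ln(1.0185) ≈ 11.261, so the balance reaches zero during payment 12.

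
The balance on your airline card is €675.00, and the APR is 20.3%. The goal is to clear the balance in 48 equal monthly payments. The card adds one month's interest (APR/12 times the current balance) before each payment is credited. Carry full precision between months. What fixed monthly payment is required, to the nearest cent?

Monthly rate r = 20.3%/12 = 1.69167% = 0.0169167.
Level-payment amortization: P = B₀·r / (1 − (1+r)^(−n)) = 675.00·0.0169167 / (1 − 1.01692^(−48)).
Denominator 1 − (1+r)^(−48) = 0.553005202.
P = 11.4187 / 0.553005202 ≈ 20.65.

€20.65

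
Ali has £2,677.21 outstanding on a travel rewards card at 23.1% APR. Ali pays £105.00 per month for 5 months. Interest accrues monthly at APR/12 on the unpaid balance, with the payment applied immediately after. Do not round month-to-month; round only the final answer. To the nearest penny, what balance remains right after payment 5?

£2,399.40

Monthly rate r = 23.1%/12 = 1.925% = 0.01925.
Each month: B ← B·(1+r) − £105.00.
Month 1: interest £51.54; balance after payment £2,623.75.
Month 2: interest £50.51; balance after payment £2,569.25.
Month 3: interest £49.46; balance after payment £2,513.71.
Month 4: interest £48.39; balance after payment £2,457.10.
Month 5: interest £47.30; balance after payment £2,399.40.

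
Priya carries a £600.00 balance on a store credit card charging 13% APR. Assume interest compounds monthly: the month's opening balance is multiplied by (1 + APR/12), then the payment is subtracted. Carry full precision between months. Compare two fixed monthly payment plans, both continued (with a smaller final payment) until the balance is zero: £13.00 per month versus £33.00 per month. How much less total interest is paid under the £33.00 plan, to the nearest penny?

£164.42

Monthly rate r = 13%/12 = 1.08333% = 0.0108333.
At £13.00/mo: n = ⌈−ln(1 − rB₀/P)/ln(1+r)⌉ = 65 payments (last £4.29); total interest = total paid − £600.00 = £236.29.
At £33.00/mo: 21 payments (last £11.87); total interest £71.87.
Interest saved = £236.29 − £71.87 = £164.42.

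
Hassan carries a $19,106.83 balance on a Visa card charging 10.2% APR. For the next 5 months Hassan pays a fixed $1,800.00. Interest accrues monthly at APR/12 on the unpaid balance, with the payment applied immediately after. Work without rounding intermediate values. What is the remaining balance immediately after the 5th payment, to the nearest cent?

$10,778.49

Monthly rate r = 10.2%/12 = 0.85% = 0.0085.
Each month: B ← B·(1+r) − $1,800.00.
Month 1: interest $162.41; balance after payment $17,469.24.
Month 2: interest $148.49; balance after payment $15,817.73.
Month 3: interest $134.45; balance after payment $14,152.18.
Month 4: interest $120.29; balance after payment $12,472.47.
Month 5: interest $106.02; balance after payment $10,778.49.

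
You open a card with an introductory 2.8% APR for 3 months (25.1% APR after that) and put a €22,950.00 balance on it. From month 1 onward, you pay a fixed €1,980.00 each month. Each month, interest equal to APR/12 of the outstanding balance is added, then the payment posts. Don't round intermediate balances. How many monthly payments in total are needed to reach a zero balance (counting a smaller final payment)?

13 payments

Promo months 1–3 at r₀ = 2.8%/12 = 0.00233333; months 4+ at r₁ = 25.1%/12 = 0.0209167.
After month 3: iterate B ← B·(1+r₀) − €1,980.00 for 3 months → €17,157.15.
Then at r₁ with €1,980.00/mo: n₂ = −ln(1 − r₁·B/P)/ln(1+r₁) ≈ 9.66 → 10 more payments.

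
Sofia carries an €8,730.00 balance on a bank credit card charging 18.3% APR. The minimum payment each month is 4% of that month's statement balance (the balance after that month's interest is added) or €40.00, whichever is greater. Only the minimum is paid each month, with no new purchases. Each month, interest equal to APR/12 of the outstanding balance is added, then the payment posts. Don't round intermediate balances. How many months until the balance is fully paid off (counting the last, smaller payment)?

Monthly rate r = 18.3%/12 = 1.525% = 0.01525.
While 4% of the post-interest balance exceeds €40.00, each month B ← (B·(1+r))·(1 − 0.04), i.e. B shrinks by the factor (1+r)·0.96 = 0.97464.
This holds for months 1–85. Entering month 86 the balance is €983.50; 4% of the post-interest balance is now below €40.00, so the flat €40.00 minimum applies from here.
From month 86 a fixed €40.00 at rate r clears €983.50 in 32 more payments. Total: 85 + 32 = 117 months.

117 months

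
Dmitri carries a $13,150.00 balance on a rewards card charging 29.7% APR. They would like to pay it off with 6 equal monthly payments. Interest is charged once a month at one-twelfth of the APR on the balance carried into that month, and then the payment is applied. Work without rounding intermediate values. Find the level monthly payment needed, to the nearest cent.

Monthly rate r = 29.7%/12 = 2.475% = 0.02475.
Level-payment amortization: P = B₀·r / (1 − (1+r)^(−n)) = 13150.00·0.02475 / (1 − 1.02475^(−6)).
Denominator 1 − (1+r)^(−6) = 0.136440158.
P = 325.462 / 0.136440158 ≈ 2385.39.

$2,385.39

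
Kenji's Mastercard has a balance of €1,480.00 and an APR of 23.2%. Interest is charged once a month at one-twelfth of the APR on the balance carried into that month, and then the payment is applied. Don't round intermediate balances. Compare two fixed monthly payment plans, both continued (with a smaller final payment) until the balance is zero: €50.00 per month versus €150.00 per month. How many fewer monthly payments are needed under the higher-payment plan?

33 fewer payments

Monthly rate r = 23.2%/12 = 1.93333% = 0.0193333.
At €50.00/mo: n = ⌈−ln(1 − rB₀/P)/ln(1+r)⌉ = 45 payments (last €17.62); total interest = total paid − €1,480.00 = €737.62.
At €150.00/mo: 12 payments (last €8.04); total interest €178.04.
Payments saved = 45 − 12 = 33.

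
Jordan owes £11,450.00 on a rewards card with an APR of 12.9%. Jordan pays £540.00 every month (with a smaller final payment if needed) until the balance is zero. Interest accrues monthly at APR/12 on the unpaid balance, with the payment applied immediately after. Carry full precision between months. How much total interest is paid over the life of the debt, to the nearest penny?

Monthly rate r = 12.9%/12 = 1.075% = 0.01075.
Payoff takes n = ⌈−ln(1 − rB₀/P)/ln(1+r)⌉ = ⌈24.194⌉ = 25 payments; the last is £104.97.
Total paid = 24·£540.00 + £104.97 = £13,064.97.
Total interest = total paid − principal = £13,064.97 − £11,450.00 = £1,614.97.

£1,614.97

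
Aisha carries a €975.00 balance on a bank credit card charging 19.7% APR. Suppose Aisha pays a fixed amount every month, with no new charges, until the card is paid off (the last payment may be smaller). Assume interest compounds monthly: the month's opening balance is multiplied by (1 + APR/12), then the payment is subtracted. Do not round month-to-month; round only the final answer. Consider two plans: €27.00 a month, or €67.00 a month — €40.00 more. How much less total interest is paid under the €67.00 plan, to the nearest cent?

Monthly rate r = 19.7%/12 = 1.64167% = 0.0164167.
At €27.00/mo: n = ⌈−ln(1 − rB₀/P)/ln(1+r)⌉ = 56 payments (last €4.88); total interest = total paid − €975.00 = €514.88.
At €67.00/mo: 17 payments (last €51.35); total interest €148.35.
Interest saved = €514.88 − €148.35 = €366.53.

€366.53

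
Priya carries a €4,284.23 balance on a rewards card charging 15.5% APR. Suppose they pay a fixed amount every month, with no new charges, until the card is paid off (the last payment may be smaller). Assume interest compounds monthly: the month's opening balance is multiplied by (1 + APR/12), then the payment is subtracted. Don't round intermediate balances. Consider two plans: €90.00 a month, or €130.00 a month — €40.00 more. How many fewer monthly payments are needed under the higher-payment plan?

31 fewer payments

Monthly rate r = 15.5%/12 = 1.29167% = 0.0129167.
At €90.00/mo: n = ⌈−ln(1 − rB₀/P)/ln(1+r)⌉ = 75 payments (last €31.35); total interest = total paid − €4,284.23 = €2,407.12.
At €130.00/mo: 44 payments (last €27.51); total interest €1,333.28.
Payments saved = 75 − 44 = 31.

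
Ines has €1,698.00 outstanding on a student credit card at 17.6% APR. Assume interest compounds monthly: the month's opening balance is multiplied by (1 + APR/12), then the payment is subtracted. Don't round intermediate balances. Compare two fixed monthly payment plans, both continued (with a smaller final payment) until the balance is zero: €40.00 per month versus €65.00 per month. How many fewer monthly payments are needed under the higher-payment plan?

Monthly rate r = 17.6%/12 = 1.46667% = 0.0146667.
At €40.00/mo: n = ⌈−ln(1 − rB₀/P)/ln(1+r)⌉ = 67 payments (last €37.05); total interest = total paid − €1,698.00 = €979.05.
At €65.00/mo: 34 payments (last €11.79); total interest €458.79.
Payments saved = 67 − 34 = 33.

33 fewer payments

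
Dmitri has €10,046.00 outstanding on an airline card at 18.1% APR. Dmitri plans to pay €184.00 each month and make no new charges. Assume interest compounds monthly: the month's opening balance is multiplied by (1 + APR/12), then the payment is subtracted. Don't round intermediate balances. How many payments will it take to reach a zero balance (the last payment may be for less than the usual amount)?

116 payments

Monthly rate r = 18.1%/12 = 1.50833% = 0.0150833.
Recurrence: B ← B·(1+r) − €184.00.
Month 1: interest €151.53; balance after payment €10,013.53.
Month 2: interest €151.04; balance after payment €9,980.56.
Closed form: n = −ln(1 − rB₀/P)/ln(1+r) = −ln(0.17648)/ln(1.01508) ≈ 115.862, so the balance reaches zero during payment 116.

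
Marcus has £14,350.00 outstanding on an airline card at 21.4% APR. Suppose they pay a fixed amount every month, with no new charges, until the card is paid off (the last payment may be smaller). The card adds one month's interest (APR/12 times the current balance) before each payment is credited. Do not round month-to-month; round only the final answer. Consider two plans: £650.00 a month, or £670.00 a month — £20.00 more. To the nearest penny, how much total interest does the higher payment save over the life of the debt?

Monthly rate r = 21.4%/12 = 1.78333% = 0.0178333.
At £650.00/mo: n = ⌈−ln(1 − rB₀/P)/ln(1+r)⌉ = 29 payments (last £201.85); total interest = total paid − £14,350.00 = £4,051.85.
At £670.00/mo: 28 payments (last £150.12); total interest £3,890.12.
Interest saved = £4,051.85 − £3,890.12 = £161.73.

£161.73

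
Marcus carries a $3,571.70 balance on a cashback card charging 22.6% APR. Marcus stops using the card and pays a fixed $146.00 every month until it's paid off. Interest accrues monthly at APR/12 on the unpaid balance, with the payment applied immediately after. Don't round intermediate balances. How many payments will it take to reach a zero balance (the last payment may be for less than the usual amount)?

34 payments

Monthly rate r = 22.6%/12 = 1.88333% = 0.0188333.
Recurrence: B ← B·(1+r) − $146.00.
Month 1: interest $67.27; balance after payment $3,492.97.
Month 2: interest $65.78; balance after payment $3,412.75.
Closed form: n = −ln(1 − rB₀/P)/ln(1+r) = −ln(0.53927)/ln(1.01883) ≈ 33.098, so the balance reaches zero during payment 34.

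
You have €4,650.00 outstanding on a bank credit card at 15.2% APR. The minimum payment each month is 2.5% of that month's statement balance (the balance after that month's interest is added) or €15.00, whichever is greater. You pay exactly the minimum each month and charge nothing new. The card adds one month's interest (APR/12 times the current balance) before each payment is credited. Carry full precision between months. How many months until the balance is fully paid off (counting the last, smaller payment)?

Monthly rate r = 15.2%/12 = 1.26667% = 0.0126667.
While 2.5% of the post-interest balance exceeds €15.00, each month B ← (B·(1+r))·(1 − 0.025), i.e. B shrinks by the factor (1+r)·0.975 = 0.98735.
This holds for months 1–162. Entering month 163 the balance is €591.26; 2.5% of the post-interest balance is now below €15.00, so the flat €15.00 minimum applies from here.
From month 163 a fixed €15.00 at rate r clears €591.26 in 55 more payments. Total: 162 + 55 = 217 months.

217 months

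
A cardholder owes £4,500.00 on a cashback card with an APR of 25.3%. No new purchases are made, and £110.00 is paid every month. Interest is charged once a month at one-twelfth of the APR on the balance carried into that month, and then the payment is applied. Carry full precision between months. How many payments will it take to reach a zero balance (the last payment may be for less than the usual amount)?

96 payments

Monthly rate r = 25.3%/12 = 2.10833% = 0.0210833.
Recurrence: B ← B·(1+r) − £110.00.
Month 1: interest £94.88; balance after payment £4,484.88.
Month 2: interest £94.56; balance after payment £4,469.43.
Closed form: n = −ln(1 − rB₀/P)/ln(1+r) = −ln(0.1375)/ln(1.02108) ≈ 95.098, so the balance reaches zero during payment 96.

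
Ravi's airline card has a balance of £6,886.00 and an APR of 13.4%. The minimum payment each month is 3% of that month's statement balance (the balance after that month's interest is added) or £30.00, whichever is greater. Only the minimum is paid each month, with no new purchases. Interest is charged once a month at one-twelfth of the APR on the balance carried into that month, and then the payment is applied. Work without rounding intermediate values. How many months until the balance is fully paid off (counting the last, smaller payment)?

Monthly rate r = 13.4%/12 = 1.11667% = 0.0111667.
While 3% of the post-interest balance exceeds £30.00, each month B ← (B·(1+r))·(1 − 0.03), i.e. B shrinks by the factor (1+r)·0.97 = 0.98083.
This holds for months 1–101. Entering month 102 the balance is £975.01; 3% of the post-interest balance is now below £30.00, so the flat £30.00 minimum applies from here.
From month 102 a fixed £30.00 at rate r clears £975.01 in 41 more payments. Total: 101 + 41 = 142 months.

142 months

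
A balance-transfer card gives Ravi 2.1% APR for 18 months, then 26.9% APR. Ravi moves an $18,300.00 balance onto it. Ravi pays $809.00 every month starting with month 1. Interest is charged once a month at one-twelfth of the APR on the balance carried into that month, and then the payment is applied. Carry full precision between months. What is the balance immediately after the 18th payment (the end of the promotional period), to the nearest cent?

$4,104.46

Promo months 1–18 at r₀ = 2.1%/12 = 0.00175; months 19+ at r₁ = 26.9%/12 = 0.0224167.
After month 18: iterate B ← B·(1+r₀) − $809.00 for 18 months → $4,104.46.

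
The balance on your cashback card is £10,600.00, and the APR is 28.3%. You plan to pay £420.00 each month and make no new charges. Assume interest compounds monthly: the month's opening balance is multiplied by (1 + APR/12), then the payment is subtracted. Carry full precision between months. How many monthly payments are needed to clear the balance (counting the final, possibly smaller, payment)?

Monthly rate r = 28.3%/12 = 2.35833% = 0.0235833.
Recurrence: B ← B·(1+r) − £420.00.
Month 1: interest £249.98; balance after payment £10,429.98.
Month 2: interest £245.97; balance after payment £10,255.96.
Closed form: n = −ln(1 − rB₀/P)/ln(1+r) = −ln(0.4048)/ln(1.02358) ≈ 38.798, so the balance reaches zero during payment 39.

39 payments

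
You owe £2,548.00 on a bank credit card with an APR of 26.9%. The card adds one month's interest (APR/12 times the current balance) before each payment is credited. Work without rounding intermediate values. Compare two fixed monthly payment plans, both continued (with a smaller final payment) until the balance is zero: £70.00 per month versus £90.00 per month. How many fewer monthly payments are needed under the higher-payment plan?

31 fewer payments

Monthly rate r = 26.9%/12 = 2.24167% = 0.0224167.
At £70.00/mo: n = ⌈−ln(1 − rB₀/P)/ln(1+r)⌉ = 77 payments (last £24.76); total interest = total paid − £2,548.00 = £2,796.76.
At £90.00/mo: 46 payments (last £37.85); total interest £1,539.85.
Payments saved = 77 − 46 = 31.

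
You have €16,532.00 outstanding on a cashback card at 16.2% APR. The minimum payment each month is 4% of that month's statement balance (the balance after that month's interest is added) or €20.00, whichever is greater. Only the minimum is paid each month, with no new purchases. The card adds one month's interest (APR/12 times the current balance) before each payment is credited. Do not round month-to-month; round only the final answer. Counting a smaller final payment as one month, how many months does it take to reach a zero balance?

159 months

Monthly rate r = 16.2%/12 = 1.35% = 0.0135.
While 4% of the post-interest balance exceeds €20.00, each month B ← (B·(1+r))·(1 − 0.04), i.e. B shrinks by the factor (1+r)·0.96 = 0.97296.
This holds for months 1–129. Entering month 130 the balance is €481.48; 4% of the post-interest balance is now below €20.00, so the flat €20.00 minimum applies from here.
From month 130 a fixed €20.00 at rate r clears €481.48 in 30 more payments. Total: 129 + 30 = 159 months.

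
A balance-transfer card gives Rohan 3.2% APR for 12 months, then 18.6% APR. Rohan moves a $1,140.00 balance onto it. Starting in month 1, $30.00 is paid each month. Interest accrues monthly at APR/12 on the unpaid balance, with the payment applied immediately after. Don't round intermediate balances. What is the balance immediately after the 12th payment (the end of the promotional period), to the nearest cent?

Promo months 1–12 at r₀ = 3.2%/12 = 0.00266667; months 13+ at r₁ = 18.6%/12 = 0.0155.
After month 12: iterate B ← B·(1+r₀) − $30.00 for 12 months → $811.69.

$811.69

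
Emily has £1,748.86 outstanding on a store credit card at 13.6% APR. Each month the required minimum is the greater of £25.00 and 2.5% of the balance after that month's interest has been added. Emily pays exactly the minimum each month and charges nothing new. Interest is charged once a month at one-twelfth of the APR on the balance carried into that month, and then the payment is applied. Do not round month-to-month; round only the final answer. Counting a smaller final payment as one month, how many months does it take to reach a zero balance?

Monthly rate r = 13.6%/12 = 1.13333% = 0.0113333.
While 2.5% of the post-interest balance exceeds £25.00, each month B ← (B·(1+r))·(1 − 0.025), i.e. B shrinks by the factor (1+r)·0.975 = 0.98605.
This holds for months 1–41. Entering month 42 the balance is £983.13; 2.5% of the post-interest balance is now below £25.00, so the flat £25.00 minimum applies from here.
From month 42 a fixed £25.00 at rate r clears £983.13 in 53 more payments. Total: 41 + 53 = 94 months.

94 months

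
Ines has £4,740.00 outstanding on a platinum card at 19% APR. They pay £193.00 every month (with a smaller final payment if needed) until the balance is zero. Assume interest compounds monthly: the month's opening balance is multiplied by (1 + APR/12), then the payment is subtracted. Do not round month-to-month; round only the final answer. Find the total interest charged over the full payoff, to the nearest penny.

£1,310.19

Monthly rate r = 19%/12 = 1.58333% = 0.0158333.
Payoff takes n = ⌈−ln(1 − rB₀/P)/ln(1+r)⌉ = ⌈31.346⌉ = 32 payments; the last is £67.19.
Total paid = 31·£193.00 + £67.19 = £6,050.19.
Total interest = total paid − principal = £6,050.19 − £4,740.00 = £1,310.19.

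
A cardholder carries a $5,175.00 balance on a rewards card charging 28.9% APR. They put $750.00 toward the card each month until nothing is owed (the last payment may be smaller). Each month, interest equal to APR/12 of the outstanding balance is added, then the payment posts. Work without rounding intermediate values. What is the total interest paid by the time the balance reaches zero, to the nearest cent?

Monthly rate r = 28.9%/12 = 2.40833% = 0.0240833.
Payoff takes n = ⌈−ln(1 − rB₀/P)/ln(1+r)⌉ = ⌈7.636⌉ = 8 payments; the last is $479.41.
Total paid = 7·$750.00 + $479.41 = $5,729.41.
Total interest = total paid − principal = $5,729.41 − $5,175.00 = $554.41.

$554.41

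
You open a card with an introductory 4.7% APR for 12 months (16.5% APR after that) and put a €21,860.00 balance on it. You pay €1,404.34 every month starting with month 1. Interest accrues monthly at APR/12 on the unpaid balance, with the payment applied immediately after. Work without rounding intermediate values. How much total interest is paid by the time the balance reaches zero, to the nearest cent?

€888.36

Promo months 1–12 at r₀ = 4.7%/12 = 0.00391667; months 13+ at r₁ = 16.5%/12 = 0.01375.
After month 12: iterate B ← B·(1+r₀) − €1,404.34 for 12 months → €5,689.96.
Then at r₁ with €1,404.34/mo: n₂ = −ln(1 − r₁·B/P)/ln(1+r₁) ≈ 4.20 → 5 more payments.
Total paid = 16·€1,404.34 + €278.92 = €22,748.36; interest = €22,748.36 − €21,860.00 = €888.36.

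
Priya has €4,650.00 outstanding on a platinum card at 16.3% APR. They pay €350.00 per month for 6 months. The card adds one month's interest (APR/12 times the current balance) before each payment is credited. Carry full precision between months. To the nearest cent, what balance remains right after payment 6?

Monthly rate r = 16.3%/12 = 1.35833% = 0.0135833.
Each month: B ← B·(1+r) − €350.00.
Month 1: interest €63.16; balance after payment €4,363.16.
Month 2: interest €59.27; balance after payment €4,072.43.
Month 3: interest €55.32; balance after payment €3,777.75.
Month 4: interest €51.31; balance after payment €3,479.06.
Month 5: interest €47.26; balance after payment €3,176.32.
Month 6: interest €43.14; balance after payment €2,869.46.

€2,869.46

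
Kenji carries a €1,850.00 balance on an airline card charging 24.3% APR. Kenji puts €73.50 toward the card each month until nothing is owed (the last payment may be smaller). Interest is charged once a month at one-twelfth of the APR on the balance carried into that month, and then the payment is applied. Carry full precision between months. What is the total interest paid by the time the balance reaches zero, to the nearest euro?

Monthly rate r = 24.3%/12 = 2.025% = 0.02025.
Payoff takes n = ⌈−ln(1 − rB₀/P)/ln(1+r)⌉ = ⌈35.551⌉ = 36 payments; the last is €40.72.
Total paid = 35·€73.50 + €40.72 = €2,613.22.
Total interest = total paid − principal = €2,613.22 − €1,850.00 = €763.22.

€763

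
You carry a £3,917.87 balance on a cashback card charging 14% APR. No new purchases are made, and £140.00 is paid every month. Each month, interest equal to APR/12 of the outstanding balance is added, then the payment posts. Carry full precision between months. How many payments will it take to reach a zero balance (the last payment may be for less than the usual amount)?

Monthly rate r = 14%/12 = 1.16667% = 0.0116667.
Recurrence: B ← B·(1+r) − £140.00.
Month 1: interest £45.71; balance after payment £3,823.58.
Month 2: interest £44.61; balance after payment £3,728.19.
Closed form: n = −ln(1 − rB₀/P)/ln(1+r) = −ln(0.67351)/ln(1.01167) ≈ 34.076, so the balance reaches zero during payment 35.

35 months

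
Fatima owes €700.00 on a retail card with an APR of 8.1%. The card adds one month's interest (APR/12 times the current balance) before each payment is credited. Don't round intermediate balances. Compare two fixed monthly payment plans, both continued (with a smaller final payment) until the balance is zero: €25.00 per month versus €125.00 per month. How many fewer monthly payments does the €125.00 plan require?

Monthly rate r = 8.1%/12 = 0.675% = 0.00675.
At €25.00/mo: n = ⌈−ln(1 − rB₀/P)/ln(1+r)⌉ = 32 payments (last €3.50); total interest = total paid − €700.00 = €78.50.
At €125.00/mo: 6 payments (last €91.06); total interest €16.06.
Payments saved = 32 − 6 = 26.

26 fewer payments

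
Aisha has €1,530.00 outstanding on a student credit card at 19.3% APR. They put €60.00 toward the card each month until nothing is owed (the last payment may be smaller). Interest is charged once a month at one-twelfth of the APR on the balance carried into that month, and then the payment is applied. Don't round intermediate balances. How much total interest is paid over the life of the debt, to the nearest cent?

Monthly rate r = 19.3%/12 = 1.60833% = 0.0160833.
Payoff takes n = ⌈−ln(1 − rB₀/P)/ln(1+r)⌉ = ⌈33.083⌉ = 34 payments; the last is €4.99.
Total paid = 33·€60.00 + €4.99 = €1,984.99.
Total interest = total paid − principal = €1,984.99 − €1,530.00 = €454.99.

€454.99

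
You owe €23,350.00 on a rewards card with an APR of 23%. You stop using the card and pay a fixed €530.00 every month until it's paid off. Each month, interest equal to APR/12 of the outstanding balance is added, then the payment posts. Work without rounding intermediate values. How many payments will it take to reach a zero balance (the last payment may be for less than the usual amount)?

Monthly rate r = 23%/12 = 1.91667% = 0.0191667.
Recurrence: B ← B·(1+r) − €530.00.
Month 1: interest €447.54; balance after payment €23,267.54.
Month 2: interest €445.96; balance after payment €23,183.50.
Closed form: n = −ln(1 − rB₀/P)/ln(1+r) = −ln(0.15558)/ln(1.01917) ≈ 98.001, so the balance reaches zero during payment 99.

99 months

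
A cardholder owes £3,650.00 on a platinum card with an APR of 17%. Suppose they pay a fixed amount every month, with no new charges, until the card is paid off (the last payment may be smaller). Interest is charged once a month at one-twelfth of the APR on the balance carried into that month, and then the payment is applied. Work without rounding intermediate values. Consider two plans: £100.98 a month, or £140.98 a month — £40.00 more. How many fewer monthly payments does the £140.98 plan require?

Monthly rate r = 17%/12 = 1.41667% = 0.0141667.
At £100.98/mo: n = ⌈−ln(1 − rB₀/P)/ln(1+r)⌉ = 52 payments (last £1.03); total interest = total paid − £3,650.00 = £1,501.01.
At £140.98/mo: 33 payments (last £68.21); total interest £929.57.
Payments saved = 52 − 33 = 19.

19 fewer payments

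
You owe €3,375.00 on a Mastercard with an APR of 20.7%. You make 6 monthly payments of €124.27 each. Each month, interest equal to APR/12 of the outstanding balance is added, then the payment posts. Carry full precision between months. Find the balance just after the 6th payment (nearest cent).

€2,961.20

Monthly rate r = 20.7%/12 = 1.725% = 0.01725.
Each month: B ← B·(1+r) − €124.27.
Month 1: interest €58.22; balance after payment €3,308.95.
Month 2: interest €57.08; balance after payment €3,241.76.
Month 3: interest €55.92; balance after payment €3,173.41.
Month 4: interest €54.74; balance after payment €3,103.88.
Month 5: interest €53.54; balance after payment €3,033.15.
Month 6: interest €52.32; balance after payment €2,961.20.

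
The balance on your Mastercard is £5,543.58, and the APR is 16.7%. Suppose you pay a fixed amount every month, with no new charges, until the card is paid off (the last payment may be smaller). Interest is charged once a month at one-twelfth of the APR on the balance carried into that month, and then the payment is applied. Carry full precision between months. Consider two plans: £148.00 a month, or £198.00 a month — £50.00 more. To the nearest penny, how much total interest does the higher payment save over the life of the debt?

Monthly rate r = 16.7%/12 = 1.39167% = 0.0139167.
At £148.00/mo: n = ⌈−ln(1 − rB₀/P)/ln(1+r)⌉ = 54 payments (last £44.37); total interest = total paid − £5,543.58 = £2,344.79.
At £198.00/mo: 36 payments (last £143.20); total interest £1,529.62.
Interest saved = £2,344.79 − £1,529.62 = £815.17.

£815.17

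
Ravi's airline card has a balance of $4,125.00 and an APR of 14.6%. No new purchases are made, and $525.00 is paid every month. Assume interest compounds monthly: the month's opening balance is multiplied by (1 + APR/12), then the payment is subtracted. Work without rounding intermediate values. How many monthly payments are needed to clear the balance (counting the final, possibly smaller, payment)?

Monthly rate r = 14.6%/12 = 1.21667% = 0.0121667.
Recurrence: B ← B·(1+r) − $525.00.
Month 1: interest $50.19; balance after payment $3,650.19.
Month 2: interest $44.41; balance after payment $3,169.60.
Closed form: n = −ln(1 − rB₀/P)/ln(1+r) = −ln(0.9044)/ln(1.01217) ≈ 8.309, so the balance reaches zero during payment 9.

9 payments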